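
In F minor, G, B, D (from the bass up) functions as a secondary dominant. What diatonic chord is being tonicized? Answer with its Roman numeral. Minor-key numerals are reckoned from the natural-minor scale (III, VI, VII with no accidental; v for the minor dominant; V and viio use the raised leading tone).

V

The chord is a major triad on G.
A dominant resolves down a perfect fifth: G → C. In F minor, C is scale degree 5, i.e. V.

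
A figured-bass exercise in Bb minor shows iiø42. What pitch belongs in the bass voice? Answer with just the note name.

iiø in Bb minor has root C; the chord is C-Eb-Gb-Bb.
The figure 42 means third inversion — the seventh is in the bass.

Bb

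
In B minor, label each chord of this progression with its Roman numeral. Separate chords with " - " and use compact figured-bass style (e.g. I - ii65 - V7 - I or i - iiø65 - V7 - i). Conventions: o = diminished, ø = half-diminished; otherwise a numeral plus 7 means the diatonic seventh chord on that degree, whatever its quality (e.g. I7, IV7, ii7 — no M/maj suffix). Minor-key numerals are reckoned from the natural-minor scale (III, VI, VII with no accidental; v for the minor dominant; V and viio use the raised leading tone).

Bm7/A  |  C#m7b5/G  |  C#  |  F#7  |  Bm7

Bm7/A has root B, degree 1 in B minor, so i42.
C#m7b5/G: half-diminished seventh chord on C# = scale degree 2 → iiø43.
C# is the secondary dominant of V (major triad on C#): V/V.
F#7: root F# is the dominant; dominant seventh chord there is V7.
Bm7: root B is the tonic; minor seventh chord there is i7.

i42 - iiø43 - V/V - V7 - i7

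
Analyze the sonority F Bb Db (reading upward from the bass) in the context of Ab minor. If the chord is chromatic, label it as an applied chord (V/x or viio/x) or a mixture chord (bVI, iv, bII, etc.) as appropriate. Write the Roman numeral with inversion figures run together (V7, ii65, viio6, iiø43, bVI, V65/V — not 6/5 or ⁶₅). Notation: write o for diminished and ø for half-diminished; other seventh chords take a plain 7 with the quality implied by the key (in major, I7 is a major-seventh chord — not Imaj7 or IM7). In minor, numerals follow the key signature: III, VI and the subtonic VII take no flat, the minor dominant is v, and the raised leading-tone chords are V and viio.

ii64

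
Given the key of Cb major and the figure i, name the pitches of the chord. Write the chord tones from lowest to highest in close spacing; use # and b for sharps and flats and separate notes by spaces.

Cb Ebb Gb

Scale degree 1 in Cb major is Cb; here the chord built on it is altered to a minor triad. i is the minor tonic, borrowed from the parallel minor.
So the chord is Cb-Ebb-Gb.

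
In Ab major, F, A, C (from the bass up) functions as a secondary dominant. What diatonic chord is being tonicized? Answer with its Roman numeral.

The chord is a major triad on F.
A dominant resolves down a perfect fifth: F → Bb. In Ab major, Bb is scale degree 2, i.e. ii.

ii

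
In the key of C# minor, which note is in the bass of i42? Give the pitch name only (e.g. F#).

i in C# minor has root C#; the chord is C#-E-G#-B.
The figure 42 means third inversion — the seventh is in the bass.

B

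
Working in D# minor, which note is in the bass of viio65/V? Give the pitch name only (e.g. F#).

The applied chord viio65/V is rooted on G##: G##-B#-D#-F#.
The figure 65 means first inversion — the third is in the bass.

B#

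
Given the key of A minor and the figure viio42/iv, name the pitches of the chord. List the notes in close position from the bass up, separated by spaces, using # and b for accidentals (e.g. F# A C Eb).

The slash marks an applied leading-tone chord: viio of iv. In A minor, iv is D, so the leading tone to it is C#, a half step below.
Building a fully diminished seventh chord on C# gives C#-E-G-Bb.
With the 42 figure the chord is in third inversion; from the bass Bb upward in close position it reads Bb-C#-E-G.

Bb C# E G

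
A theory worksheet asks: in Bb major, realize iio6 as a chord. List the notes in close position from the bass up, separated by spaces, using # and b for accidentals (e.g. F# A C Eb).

Eb Gb C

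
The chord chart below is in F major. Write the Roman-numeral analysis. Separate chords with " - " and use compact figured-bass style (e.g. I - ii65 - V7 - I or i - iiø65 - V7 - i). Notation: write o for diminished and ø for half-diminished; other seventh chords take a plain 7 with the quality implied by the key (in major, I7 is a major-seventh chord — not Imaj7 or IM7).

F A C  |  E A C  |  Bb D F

I - iii64 - IV

F-A-C: major triad on F = scale degree 1 → I.
E-A-C: minor triad on A = scale degree 3 → iii64.
Bb-D-F has root Bb, degree 4 in F major, so IV.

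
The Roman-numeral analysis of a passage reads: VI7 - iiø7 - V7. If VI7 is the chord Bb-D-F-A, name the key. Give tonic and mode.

VI7 is given as Bb-D-F-A — a major seventh chord with root Bb.
If Bb is scale degree 6 and the mode makes that degree carry a major seventh chord, the tonic is D and the mode is minor.

D minor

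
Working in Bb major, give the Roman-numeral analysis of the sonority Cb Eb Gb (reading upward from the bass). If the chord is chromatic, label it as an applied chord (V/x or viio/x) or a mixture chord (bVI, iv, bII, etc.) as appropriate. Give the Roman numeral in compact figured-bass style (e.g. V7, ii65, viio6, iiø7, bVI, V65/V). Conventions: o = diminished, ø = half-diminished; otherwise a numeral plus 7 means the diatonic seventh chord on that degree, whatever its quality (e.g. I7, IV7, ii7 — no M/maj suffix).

bII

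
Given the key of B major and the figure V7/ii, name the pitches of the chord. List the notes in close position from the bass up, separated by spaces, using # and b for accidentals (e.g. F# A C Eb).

V7/ii is a secondary dominant — the dominant seventh of ii. ii in B major is C#, so the applied chord's root is G#, a perfect fifth above.
Building a dominant seventh chord on G# gives G#-B#-D#-F#.

G# B# D# F#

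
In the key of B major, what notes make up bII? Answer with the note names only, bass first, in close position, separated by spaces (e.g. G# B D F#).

C E G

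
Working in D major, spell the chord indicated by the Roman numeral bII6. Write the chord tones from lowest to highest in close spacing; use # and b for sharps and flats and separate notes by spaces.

G Bb Eb

bII6 is the Neapolitan sixth — a major triad on the lowered second degree, here in its customary first inversion. In D major that root is Eb.
So the chord is Eb-G-Bb, a major triad.
With the 6 figure the chord is in first inversion; from the bass G upward in close position it reads G-Bb-Eb.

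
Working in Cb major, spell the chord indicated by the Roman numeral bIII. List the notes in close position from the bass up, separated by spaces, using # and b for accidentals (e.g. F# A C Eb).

Scale degree 3 in Cb major is Eb; lowering it a half step gives Ebb. bIII is a major triad on the lowered third degree, borrowed from the parallel minor.
So the chord is Ebb-Gb-Bbb.

Ebb Gb Bbb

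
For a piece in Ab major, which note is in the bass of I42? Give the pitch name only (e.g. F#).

G

I in Ab major has root Ab; the chord is Ab-C-Eb-G.
The figure 42 means third inversion — the seventh is in the bass.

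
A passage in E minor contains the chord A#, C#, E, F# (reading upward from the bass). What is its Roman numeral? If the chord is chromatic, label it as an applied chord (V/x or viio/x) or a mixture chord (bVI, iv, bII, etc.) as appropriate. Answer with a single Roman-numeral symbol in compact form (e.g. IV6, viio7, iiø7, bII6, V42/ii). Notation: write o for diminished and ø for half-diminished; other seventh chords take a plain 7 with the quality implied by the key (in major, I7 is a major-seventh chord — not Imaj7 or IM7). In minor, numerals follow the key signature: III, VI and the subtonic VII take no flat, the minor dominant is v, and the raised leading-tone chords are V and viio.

V65/V

The pitches F#-A#-C#-E form a dominant seventh chord rooted on F#.
F# is not a diatonic chord root with this quality in E minor, but it lies a perfect fifth above B (V), so the chord functions as an applied dominant of V.
With A# in the bass the chord is in first inversion, so the figured bass is 65.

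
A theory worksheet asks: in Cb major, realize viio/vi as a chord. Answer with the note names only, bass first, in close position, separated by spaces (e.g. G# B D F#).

G Bb Db

viio/vi is a secondary leading-tone chord. The target vi is Ab in Cb major; the applied chord is rooted a semitone below, on G.
Building a diminished triad on G gives G-Bb-Db.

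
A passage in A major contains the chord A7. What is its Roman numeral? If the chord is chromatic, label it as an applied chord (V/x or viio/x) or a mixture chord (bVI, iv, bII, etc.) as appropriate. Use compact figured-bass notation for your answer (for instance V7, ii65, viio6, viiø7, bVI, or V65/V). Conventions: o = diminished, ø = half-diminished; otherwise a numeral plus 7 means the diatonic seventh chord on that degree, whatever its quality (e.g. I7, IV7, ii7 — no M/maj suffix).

The pitches A-C#-E-G form a dominant seventh chord rooted on A.
A is not a diatonic chord root with this quality in A major, but it lies a perfect fifth above D (IV), so the chord functions as an applied dominant of IV.

V7/IV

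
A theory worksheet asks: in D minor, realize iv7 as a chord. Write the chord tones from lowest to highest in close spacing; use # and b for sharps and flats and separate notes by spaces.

G Bb D F

The numeral's case and figure indicate a minor seventh chord. In D minor its root, scale degree 4, is G.
That chord is spelled G-Bb-D-F.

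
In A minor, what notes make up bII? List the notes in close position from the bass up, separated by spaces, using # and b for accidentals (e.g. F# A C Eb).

Scale degree 2 in A minor is B; lowering it a half step gives Bb. bII is the Neapolitan chord — a major triad on the lowered second degree.
So the chord is Bb-D-F, a major triad.

Bb D F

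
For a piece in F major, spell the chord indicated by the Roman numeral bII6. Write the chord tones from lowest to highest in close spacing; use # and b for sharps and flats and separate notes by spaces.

Scale degree 2 in F major is G; lowering it a half step gives Gb. bII6 is the Neapolitan sixth — a major triad on the lowered second degree, here in its customary first inversion.
So the chord is Gb-Bb-Db.
The figured bass 6 indicates first inversion, placing the third (Bb) in the bass: Bb-Db-Gb.

Bb Db Gb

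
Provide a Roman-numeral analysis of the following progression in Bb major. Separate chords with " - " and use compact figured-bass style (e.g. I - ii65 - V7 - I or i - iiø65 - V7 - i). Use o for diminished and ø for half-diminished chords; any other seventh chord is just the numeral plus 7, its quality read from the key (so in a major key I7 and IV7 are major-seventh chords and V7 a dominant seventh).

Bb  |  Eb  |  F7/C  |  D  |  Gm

I - IV - V43 - V/vi - vi

Bb has root Bb, degree 1 in Bb major, so I.
Eb has root Eb, degree 4 in Bb major, so IV.
F7/C: root F is the dominant; dominant seventh chord there is V43.
D: a major triad on D, the applied dominant of vi → V/vi.
Gm has root G, degree 6 in Bb major, so vi.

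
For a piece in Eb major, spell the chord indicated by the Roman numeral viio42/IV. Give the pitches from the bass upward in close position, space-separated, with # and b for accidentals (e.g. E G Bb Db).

Fb G Bb Db

viio42/IV is a secondary leading-tone chord. The target IV is Ab in Eb major; the applied chord is rooted a semitone below, on G.
Building a fully diminished seventh chord on G gives G-Bb-Db-Fb.
With the 42 figure the chord is in third inversion; from the bass Fb upward in close position it reads Fb-G-Bb-Db.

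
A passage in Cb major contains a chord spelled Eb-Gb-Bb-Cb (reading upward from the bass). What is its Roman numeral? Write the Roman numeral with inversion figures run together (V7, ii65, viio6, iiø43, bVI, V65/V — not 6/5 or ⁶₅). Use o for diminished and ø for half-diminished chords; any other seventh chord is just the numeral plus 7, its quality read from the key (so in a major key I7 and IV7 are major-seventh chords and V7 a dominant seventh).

I65

The pitches Cb-Eb-Gb-Bb form a major seventh chord rooted on Cb.
In Cb major, Cb is the tonic; the diatonic major seventh chord there is I7.
With Eb in the bass the chord is in first inversion, so the figured bass is 65.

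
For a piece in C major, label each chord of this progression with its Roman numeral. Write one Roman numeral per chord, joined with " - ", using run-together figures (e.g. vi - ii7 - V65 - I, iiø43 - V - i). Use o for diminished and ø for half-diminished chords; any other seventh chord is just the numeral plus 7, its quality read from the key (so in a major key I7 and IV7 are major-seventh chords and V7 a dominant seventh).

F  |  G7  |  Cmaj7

IV - V7 - I7

F has root F, degree 4 in C major, so IV.
G7 has root G, degree 5 in C major, so V7.
Cmaj7 has root C, degree 1 in C major, so I7.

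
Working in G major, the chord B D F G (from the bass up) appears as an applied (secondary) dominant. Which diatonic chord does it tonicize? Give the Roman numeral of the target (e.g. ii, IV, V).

IV

The chord is a dominant seventh chord on G.
A dominant resolves down a perfect fifth: G → C. In G major, C is scale degree 4, i.e. IV.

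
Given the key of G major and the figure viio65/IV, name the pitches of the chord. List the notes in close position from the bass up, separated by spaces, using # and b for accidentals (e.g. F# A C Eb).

viio65/IV is a secondary leading-tone chord. The target IV is C in G major; the applied chord is rooted a semitone below, on B.
Building a fully diminished seventh chord on B gives B-D-F-Ab.
The figured bass 65 indicates first inversion, placing the third (D) in the bass: D-F-Ab-B.

D F Ab B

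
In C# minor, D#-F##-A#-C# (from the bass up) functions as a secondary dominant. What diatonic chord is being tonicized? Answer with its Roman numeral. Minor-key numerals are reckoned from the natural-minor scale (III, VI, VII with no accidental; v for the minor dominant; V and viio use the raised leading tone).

V

The chord is a dominant seventh chord on D#.
A dominant resolves down a perfect fifth: D# → G#. In C# minor, G# is scale degree 5, i.e. V.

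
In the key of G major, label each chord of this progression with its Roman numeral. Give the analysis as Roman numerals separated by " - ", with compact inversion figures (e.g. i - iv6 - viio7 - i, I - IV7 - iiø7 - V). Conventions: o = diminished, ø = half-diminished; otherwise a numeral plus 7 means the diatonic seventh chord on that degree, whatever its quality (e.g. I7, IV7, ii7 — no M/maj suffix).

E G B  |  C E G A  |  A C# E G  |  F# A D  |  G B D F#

vi - ii65 - V7/V - V6 - I7

E-G-B: root E is the submediant; minor triad there is vi.
C-E-G-A: minor seventh chord on A = scale degree 2 → ii65.
A-C#-E-G is the secondary dominant of V (dominant seventh chord on A): V7/V.
F#-A-D: major triad on D = scale degree 5 → V6.
G-B-D-F#: major seventh chord on G = scale degree 1 → I7.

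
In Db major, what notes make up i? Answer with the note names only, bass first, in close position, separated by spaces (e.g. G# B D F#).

Db Fb Ab

Scale degree 1 in Db major is Db; here the chord built on it is altered to a minor triad. i is the minor tonic, borrowed from the parallel minor.
So the chord is Db-Fb-Ab.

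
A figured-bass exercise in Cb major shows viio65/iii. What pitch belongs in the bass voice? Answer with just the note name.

The applied chord viio65/iii is rooted on D: D-F-Ab-Cb.
The figure 65 means first inversion — the third is in the bass.

F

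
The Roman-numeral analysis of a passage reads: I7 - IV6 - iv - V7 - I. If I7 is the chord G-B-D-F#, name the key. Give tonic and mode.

G major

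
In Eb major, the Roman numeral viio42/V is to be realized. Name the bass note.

Gb

The applied chord viio42/V is rooted on A: A-C-Eb-Gb.
The figure 42 means third inversion — the seventh is in the bass.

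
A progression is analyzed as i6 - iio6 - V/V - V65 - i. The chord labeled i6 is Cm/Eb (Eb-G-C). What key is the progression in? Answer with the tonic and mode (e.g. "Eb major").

C minor

The anchor chord is a minor triad on C, labeled i6.
If C is scale degree 1 and the mode makes that degree carry a minor triad, the tonic is C and the mode is minor.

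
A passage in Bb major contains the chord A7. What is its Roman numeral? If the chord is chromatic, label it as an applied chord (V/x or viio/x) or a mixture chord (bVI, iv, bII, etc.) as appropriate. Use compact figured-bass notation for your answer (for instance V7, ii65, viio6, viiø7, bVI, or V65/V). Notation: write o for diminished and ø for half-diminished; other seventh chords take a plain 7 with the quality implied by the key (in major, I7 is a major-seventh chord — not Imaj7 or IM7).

Stacked in thirds the chord is A-C#-E-G: a dominant seventh chord on A.
A is not a diatonic chord root with this quality in Bb major, but it lies a perfect fifth above D (iii), so the chord functions as an applied dominant of iii.

V7/iii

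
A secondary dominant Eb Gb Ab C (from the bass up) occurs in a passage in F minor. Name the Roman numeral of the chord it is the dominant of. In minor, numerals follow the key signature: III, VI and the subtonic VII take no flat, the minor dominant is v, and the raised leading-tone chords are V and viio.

VI

The chord is a dominant seventh chord on Ab.
A dominant resolves down a perfect fifth: Ab → Db. In F minor, Db is scale degree 6, i.e. VI.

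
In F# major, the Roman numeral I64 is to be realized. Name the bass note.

C#

I in F# major has root F#; the chord is F#-A#-C#.
The figure 64 means second inversion — the fifth is in the bass.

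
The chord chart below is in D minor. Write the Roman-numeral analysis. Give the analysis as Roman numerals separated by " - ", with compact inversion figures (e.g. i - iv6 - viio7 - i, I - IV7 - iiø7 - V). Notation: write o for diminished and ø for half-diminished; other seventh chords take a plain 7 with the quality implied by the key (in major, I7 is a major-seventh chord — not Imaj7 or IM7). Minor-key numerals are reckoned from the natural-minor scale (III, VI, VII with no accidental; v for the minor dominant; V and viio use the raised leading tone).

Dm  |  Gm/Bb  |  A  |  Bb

i - iv6 - V - VI

Dm has root D, degree 1 in D minor, so i.
Gm/Bb has root G, degree 4 in D minor, so iv6.
A: major triad on A = scale degree 5 → V.
Bb: major triad on Bb = scale degree 6 → VI.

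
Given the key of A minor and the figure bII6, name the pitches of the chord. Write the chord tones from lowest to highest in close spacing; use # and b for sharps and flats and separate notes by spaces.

bII6 is the Neapolitan sixth — a major triad on the lowered second degree, here in its customary first inversion. In A minor that root is Bb.
So the chord is Bb-D-F, a major triad.
With the 6 figure the chord is in first inversion; from the bass D upward in close position it reads D-F-Bb.

D F Bb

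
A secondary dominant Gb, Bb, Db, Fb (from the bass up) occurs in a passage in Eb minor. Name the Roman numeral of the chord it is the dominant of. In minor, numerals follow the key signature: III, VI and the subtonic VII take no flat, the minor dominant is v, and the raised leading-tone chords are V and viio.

The chord is a dominant seventh chord on Gb.
A dominant resolves down a perfect fifth: Gb → Cb. In Eb minor, Cb is scale degree 6, i.e. VI.

VI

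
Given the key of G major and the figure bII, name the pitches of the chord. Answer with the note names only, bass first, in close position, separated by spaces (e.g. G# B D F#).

bII is the Neapolitan chord — a major triad on the lowered second degree. In G major that root is Ab.
So the chord is Ab-C-Eb, a major triad.

Ab C Eb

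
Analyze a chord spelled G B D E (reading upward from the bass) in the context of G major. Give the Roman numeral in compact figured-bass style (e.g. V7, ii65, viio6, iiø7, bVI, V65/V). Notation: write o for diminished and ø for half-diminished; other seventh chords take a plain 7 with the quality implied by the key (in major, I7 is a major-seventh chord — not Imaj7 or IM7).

Stacked in thirds the chord is E-G-B-D: a minor seventh chord on E.
In G major, E is the submediant; the diatonic minor seventh chord there is vi7.
With G in the bass the chord is in first inversion, so the figured bass is 65.

vi65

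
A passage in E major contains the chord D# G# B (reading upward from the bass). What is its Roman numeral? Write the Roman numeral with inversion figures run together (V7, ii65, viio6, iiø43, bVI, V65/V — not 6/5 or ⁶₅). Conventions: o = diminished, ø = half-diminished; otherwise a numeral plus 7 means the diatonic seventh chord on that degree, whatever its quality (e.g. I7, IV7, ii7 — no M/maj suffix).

iii64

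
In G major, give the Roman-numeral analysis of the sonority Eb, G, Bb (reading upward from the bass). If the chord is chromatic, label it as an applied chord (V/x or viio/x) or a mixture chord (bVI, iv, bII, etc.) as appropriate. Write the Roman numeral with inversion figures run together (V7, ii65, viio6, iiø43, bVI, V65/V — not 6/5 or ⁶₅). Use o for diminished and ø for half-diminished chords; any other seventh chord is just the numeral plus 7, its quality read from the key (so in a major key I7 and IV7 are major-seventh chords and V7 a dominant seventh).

Stacked in thirds the chord is Eb-G-Bb: a major triad on Eb.
Eb is the lowered sixth degree of G major (diatonic 6 would be E). This is a major triad on the lowered sixth degree, borrowed from the parallel minor.

bVI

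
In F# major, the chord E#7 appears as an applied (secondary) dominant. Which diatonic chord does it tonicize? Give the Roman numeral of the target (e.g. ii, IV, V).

The chord is a dominant seventh chord on E#.
A dominant resolves down a perfect fifth: E# → A#. In F# major, A# is scale degree 3, i.e. iii.

iii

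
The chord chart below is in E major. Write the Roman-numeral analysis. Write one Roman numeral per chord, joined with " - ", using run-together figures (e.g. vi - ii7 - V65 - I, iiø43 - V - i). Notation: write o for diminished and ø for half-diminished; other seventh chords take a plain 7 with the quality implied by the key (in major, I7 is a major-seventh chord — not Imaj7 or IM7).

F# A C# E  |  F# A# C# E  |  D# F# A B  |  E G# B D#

F#-A-C#-E: root F# is the supertonic; minor seventh chord there is ii7.
F#-A#-C#-E: chromatic; F# is V of V, so V7/V.
D#-F#-A-B: dominant seventh chord on B = scale degree 5 → V65.
E-G#-B-D# has root E, degree 1 in E major, so I7.

ii7 - V7/V - V65 - I7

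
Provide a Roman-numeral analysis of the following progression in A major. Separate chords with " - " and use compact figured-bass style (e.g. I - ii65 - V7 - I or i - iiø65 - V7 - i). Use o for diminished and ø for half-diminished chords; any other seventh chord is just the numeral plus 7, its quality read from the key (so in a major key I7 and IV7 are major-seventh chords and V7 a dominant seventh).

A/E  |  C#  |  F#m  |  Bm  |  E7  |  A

A/E has root A, degree 1 in A major, so I64.
C#: a major triad on C#, the applied dominant of vi → V/vi.
F#m: root F# is the submediant; minor triad there is vi.
Bm: root B is the supertonic; minor triad there is ii.
E7: root E is the dominant; dominant seventh chord there is V7.
A: major triad on A = scale degree 1 → I.

I64 - V/vi - vi - ii - V7 - I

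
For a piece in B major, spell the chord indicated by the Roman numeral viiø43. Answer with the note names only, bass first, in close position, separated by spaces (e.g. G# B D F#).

E G# A# C#

The numeral's case and figure indicate a half-diminished seventh chord. In B major its root, the seventh degree, is A#.
That chord is spelled A#-C#-E-G#.
The figured bass 43 indicates second inversion, placing the fifth (E) in the bass: E-G#-A#-C#.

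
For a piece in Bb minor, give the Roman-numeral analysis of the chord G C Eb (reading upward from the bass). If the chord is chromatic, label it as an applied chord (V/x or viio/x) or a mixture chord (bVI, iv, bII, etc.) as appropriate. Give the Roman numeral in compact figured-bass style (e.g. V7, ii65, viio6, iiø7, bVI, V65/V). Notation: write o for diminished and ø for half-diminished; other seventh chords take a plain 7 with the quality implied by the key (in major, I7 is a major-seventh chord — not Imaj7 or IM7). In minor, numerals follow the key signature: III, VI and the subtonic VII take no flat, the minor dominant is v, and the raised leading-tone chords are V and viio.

ii64

The pitches C-Eb-G form a minor triad rooted on C.
C is the second degree of Bb minor. This is the minor supertonic, borrowed from the parallel major (the Dorian ii).
With G in the bass the chord is in second inversion, so the figured bass is 64.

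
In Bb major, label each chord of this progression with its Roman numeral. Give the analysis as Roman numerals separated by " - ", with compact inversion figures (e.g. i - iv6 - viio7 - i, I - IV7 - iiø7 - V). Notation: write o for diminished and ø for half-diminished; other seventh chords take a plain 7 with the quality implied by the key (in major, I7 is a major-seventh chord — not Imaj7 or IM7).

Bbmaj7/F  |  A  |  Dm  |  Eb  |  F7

Bbmaj7/F: root Bb is the tonic; major seventh chord there is I43.
A: a major triad on A, the applied dominant of iii → V/iii.
Dm has root D, degree 3 in Bb major, so iii.
Eb: major triad on Eb = scale degree 4 → IV.
F7: root F is the dominant; dominant seventh chord there is V7.

I43 - V/iii - iii - IV - V7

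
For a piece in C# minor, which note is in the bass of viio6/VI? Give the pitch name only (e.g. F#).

The applied chord viio6/VI is rooted on G#: G#-B-D.
The figure 6 means first inversion — the third is in the bass.

B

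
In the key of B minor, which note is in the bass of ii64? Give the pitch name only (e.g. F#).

ii in B minor has root C#; the chord is C#-E-G#.
The figure 64 means second inversion — the fifth is in the bass.

G#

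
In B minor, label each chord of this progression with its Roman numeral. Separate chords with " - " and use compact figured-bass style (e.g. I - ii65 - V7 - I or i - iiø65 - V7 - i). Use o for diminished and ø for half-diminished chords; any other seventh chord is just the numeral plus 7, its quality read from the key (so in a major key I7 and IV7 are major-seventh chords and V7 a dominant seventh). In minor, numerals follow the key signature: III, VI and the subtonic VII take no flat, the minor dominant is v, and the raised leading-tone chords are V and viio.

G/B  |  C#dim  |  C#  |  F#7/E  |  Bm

G/B: major triad on G = scale degree 6 → VI6.
C#dim has root C#, degree 2 in B minor, so iio.
C#: a major triad on C#, the applied dominant of V → V/V.
F#7/E has root F#, degree 5 in B minor, so V42.
Bm: minor triad on B = scale degree 1 → i.

VI6 - iio - V/V - V42 - i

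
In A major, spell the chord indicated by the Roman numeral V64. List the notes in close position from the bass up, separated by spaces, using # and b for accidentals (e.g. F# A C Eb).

In A major, scale degree 5 is E, and the diatonic chord built there is a major triad.
That chord is spelled E-G#-B.
The figured bass 64 indicates second inversion, placing the fifth (B) in the bass: B-E-G#.

B E G#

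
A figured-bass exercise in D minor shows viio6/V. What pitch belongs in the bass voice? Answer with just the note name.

The applied chord viio6/V is rooted on G#: G#-B-D.
The figure 6 means first inversion — the third is in the bass.

B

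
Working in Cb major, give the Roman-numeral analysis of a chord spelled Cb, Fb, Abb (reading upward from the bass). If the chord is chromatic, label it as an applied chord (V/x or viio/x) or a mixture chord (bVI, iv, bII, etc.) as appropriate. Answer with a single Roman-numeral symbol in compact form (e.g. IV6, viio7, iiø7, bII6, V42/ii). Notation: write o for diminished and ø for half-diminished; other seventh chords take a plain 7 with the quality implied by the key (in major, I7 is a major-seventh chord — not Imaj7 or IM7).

Stacked in thirds the chord is Fb-Abb-Cb: a minor triad on Fb.
Fb is the fourth degree of Cb major. This is the minor subdominant, borrowed from the parallel minor.
With Cb in the bass the chord is in second inversion, so the figured bass is 64.

iv64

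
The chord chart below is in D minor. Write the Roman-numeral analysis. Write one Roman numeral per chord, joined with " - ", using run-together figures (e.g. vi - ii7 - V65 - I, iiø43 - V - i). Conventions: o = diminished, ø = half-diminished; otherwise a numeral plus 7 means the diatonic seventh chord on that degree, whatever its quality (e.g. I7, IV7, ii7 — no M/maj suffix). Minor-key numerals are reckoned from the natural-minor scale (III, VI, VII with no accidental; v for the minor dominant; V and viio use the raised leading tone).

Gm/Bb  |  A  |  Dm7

iv6 - V - i7

Gm/Bb: root G is the subdominant; minor triad there is iv6.
A: root A is the dominant; major triad there is V.
Dm7 has root D, degree 1 in D minor, so i7.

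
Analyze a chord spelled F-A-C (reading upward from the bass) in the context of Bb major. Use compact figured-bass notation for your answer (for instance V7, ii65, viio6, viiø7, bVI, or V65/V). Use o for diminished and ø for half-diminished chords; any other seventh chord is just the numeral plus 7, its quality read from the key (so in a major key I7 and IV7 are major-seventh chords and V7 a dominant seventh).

V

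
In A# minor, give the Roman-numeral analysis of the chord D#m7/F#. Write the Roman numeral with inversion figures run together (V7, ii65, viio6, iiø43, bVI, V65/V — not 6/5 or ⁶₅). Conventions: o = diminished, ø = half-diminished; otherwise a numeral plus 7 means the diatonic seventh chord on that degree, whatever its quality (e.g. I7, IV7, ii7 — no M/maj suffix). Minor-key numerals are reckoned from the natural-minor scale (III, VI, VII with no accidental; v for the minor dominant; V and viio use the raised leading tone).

Stacked in thirds the chord is D#-F#-A#-C#: a minor seventh chord on D#.
D# is scale degree 4 in A# minor, and a minor seventh chord on that degree is written iv7.
With F# in the bass the chord is in first inversion, so the figured bass is 65.

iv65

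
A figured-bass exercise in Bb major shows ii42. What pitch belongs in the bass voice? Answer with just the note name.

ii in Bb major has root C; the chord is C-Eb-G-Bb.
The figure 42 means third inversion — the seventh is in the bass.

Bb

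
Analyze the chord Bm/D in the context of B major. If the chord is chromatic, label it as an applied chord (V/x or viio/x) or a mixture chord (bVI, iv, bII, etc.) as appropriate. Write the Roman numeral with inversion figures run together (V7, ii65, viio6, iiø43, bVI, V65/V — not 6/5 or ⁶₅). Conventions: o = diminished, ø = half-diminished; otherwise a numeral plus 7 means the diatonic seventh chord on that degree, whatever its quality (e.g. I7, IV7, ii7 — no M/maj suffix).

Stacked in thirds the chord is B-D-F#: a minor triad on B.
B is the first degree of B major. This is the minor tonic, borrowed from the parallel minor.
With D in the bass the chord is in first inversion, so the figured bass is 6.

i6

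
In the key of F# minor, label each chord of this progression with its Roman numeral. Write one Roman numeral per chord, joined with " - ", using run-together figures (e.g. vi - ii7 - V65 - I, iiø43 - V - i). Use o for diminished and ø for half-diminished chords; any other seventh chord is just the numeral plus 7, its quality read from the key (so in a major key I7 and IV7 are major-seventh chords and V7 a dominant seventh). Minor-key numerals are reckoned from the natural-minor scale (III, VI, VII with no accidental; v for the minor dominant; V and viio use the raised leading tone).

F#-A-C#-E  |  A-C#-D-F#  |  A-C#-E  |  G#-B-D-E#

i7 - VI43 - III - viio65

F#-A-C#-E has root F#, degree 1 in F# minor, so i7.
A-C#-D-F# has root D, degree 6 in F# minor, so VI43.
A-C#-E: major triad on A = scale degree 3 → III.
G#-B-D-E#: fully diminished seventh chord on E# = scale degree 7 → viio65.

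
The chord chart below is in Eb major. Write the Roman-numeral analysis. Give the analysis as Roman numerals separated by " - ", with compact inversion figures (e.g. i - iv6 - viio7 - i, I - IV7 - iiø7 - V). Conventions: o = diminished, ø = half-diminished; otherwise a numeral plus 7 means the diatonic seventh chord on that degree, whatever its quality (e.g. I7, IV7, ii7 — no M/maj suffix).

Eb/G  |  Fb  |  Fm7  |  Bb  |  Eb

Eb/G has root Eb, degree 1 in Eb major, so I6.
Fb is non-diatonic — a major triad on the lowered supertonic (Fb): the Neapolitan chord, bII.
Fm7 has root F, degree 2 in Eb major, so ii7.
Bb: major triad on Bb = scale degree 5 → V.
Eb has root Eb, degree 1 in Eb major, so I.

I6 - bII - ii7 - V - I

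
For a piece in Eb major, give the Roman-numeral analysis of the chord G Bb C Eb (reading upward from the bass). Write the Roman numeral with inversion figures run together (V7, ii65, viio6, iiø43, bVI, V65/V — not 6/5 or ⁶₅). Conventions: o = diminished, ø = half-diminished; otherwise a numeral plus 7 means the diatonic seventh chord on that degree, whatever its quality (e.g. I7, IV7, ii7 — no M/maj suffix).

vi43

The pitches C-Eb-G-Bb form a minor seventh chord rooted on C.
In Eb major, C is the submediant; the diatonic minor seventh chord there is vi7.
With G in the bass the chord is in second inversion, so the figured bass is 43.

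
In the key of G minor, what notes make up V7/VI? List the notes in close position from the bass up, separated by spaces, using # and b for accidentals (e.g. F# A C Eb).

The slash means an applied dominant: we want the dominant of VI. In G minor, VI is Eb major, and its dominant is built on Bb.
Building a dominant seventh chord on Bb gives Bb-D-F-Ab.

Bb D F Ab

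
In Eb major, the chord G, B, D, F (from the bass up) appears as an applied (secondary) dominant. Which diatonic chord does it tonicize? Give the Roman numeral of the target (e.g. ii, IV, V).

vi

The chord is a dominant seventh chord on G.
A dominant resolves down a perfect fifth: G → C. In Eb major, C is scale degree 6, i.e. vi.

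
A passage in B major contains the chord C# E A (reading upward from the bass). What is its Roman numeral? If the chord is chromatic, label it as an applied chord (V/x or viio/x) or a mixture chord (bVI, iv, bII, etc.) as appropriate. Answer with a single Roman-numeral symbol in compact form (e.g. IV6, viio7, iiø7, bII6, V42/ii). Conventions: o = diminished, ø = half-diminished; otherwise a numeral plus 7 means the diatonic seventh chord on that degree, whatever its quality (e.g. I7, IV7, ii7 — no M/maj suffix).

Stacked in thirds the chord is A-C#-E: a major triad on A.
A is the lowered seventh degree of B major (diatonic 7 would be A#). This is a major triad on the lowered seventh degree (the subtonic), borrowed from the parallel minor.
With C# in the bass the chord is in first inversion, so the figured bass is 6.

bVII6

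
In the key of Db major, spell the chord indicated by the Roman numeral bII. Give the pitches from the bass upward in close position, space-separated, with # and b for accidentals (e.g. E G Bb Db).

Ebb Gb Bbb

bII is the Neapolitan chord — a major triad on the lowered second degree. In Db major that root is Ebb.
So the chord is Ebb-Gb-Bbb, a major triad.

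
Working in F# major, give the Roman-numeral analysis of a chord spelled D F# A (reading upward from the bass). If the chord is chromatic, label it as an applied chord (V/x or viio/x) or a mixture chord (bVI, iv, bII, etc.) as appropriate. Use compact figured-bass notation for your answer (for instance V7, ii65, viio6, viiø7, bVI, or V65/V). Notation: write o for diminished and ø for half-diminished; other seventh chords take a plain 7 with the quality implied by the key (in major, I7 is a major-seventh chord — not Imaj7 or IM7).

The pitches D-F#-A form a major triad rooted on D.
D is the lowered sixth degree of F# major (diatonic 6 would be D#). This is a major triad on the lowered sixth degree, borrowed from the parallel minor.

bVI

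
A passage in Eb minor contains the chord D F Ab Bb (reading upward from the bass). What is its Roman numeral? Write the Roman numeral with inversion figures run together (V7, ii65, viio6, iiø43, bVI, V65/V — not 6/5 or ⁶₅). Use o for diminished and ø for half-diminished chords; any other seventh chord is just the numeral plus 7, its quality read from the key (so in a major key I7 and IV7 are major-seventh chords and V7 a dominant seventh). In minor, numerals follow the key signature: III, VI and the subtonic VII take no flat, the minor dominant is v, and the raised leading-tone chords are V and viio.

The pitches Bb-D-F-Ab form a dominant seventh chord rooted on Bb.
In Eb minor, Bb is the dominant; the diatonic dominant seventh chord there is V7.
With D in the bass the chord is in first inversion, so the figured bass is 65.

V65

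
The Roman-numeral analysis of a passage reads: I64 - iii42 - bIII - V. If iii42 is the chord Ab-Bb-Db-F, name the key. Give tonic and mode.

The anchor chord is a minor seventh chord on Bb, labeled iii42.
iii42 on Bb implies Bb is the mediant; that puts the tonic at Gb, and the lowercase numeral fits major mode.

Gb major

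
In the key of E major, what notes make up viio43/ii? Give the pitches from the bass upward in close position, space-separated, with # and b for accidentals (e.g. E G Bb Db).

The slash marks an applied leading-tone chord: viio of ii. In E major, ii is F#, so the leading tone to it is E#, a half step below.
Building a fully diminished seventh chord on E# gives E#-G#-B-D.
With the 43 figure the chord is in second inversion; from the bass B upward in close position it reads B-D-E#-G#.

B D E# G#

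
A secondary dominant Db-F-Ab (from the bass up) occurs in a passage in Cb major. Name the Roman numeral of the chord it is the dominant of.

The chord is a major triad on Db.
A dominant resolves down a perfect fifth: Db → Gb. In Cb major, Gb is scale degree 5, i.e. V.

V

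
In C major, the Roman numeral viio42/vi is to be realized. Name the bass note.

The applied chord viio42/vi is rooted on G#: G#-B-D-F.
The figure 42 means third inversion — the seventh is in the bass.

F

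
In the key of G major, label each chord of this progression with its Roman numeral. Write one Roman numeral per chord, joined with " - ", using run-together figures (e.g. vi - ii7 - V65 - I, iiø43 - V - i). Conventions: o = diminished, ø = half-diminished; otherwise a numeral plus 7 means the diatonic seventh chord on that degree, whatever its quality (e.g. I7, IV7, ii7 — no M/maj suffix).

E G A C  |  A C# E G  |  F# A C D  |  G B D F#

E-G-A-C: root A is the supertonic; minor seventh chord there is ii43.
A-C#-E-G: chromatic; A is V of V, so V7/V.
F#-A-C-D: root D is the dominant; dominant seventh chord there is V65.
G-B-D-F# has root G, degree 1 in G major, so I7.

ii43 - V7/V - V65 - I7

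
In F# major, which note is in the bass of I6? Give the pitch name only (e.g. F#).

I in F# major has root F#; the chord is F#-A#-C#.
The figure 6 means first inversion — the third is in the bass.

A#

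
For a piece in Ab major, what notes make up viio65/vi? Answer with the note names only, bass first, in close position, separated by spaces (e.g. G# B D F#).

G Bb Db E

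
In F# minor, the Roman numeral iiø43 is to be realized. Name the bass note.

D

iiø in F# minor has root G#; the chord is G#-B-D-F#.
The figure 43 means second inversion — the fifth is in the bass.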